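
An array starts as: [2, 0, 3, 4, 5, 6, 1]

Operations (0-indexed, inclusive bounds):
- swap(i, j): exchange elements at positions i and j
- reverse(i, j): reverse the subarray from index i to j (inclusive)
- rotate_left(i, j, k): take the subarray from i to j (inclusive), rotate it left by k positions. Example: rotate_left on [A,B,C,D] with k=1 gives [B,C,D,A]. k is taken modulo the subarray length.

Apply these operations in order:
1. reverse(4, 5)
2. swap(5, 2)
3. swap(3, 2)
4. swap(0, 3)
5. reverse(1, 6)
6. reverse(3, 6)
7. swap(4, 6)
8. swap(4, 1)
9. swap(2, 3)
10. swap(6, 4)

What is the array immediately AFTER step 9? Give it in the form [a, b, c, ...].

Answer: [5, 6, 0, 3, 1, 2, 4]

Derivation:
After 1 (reverse(4, 5)): [2, 0, 3, 4, 6, 5, 1]
After 2 (swap(5, 2)): [2, 0, 5, 4, 6, 3, 1]
After 3 (swap(3, 2)): [2, 0, 4, 5, 6, 3, 1]
After 4 (swap(0, 3)): [5, 0, 4, 2, 6, 3, 1]
After 5 (reverse(1, 6)): [5, 1, 3, 6, 2, 4, 0]
After 6 (reverse(3, 6)): [5, 1, 3, 0, 4, 2, 6]
After 7 (swap(4, 6)): [5, 1, 3, 0, 6, 2, 4]
After 8 (swap(4, 1)): [5, 6, 3, 0, 1, 2, 4]
After 9 (swap(2, 3)): [5, 6, 0, 3, 1, 2, 4]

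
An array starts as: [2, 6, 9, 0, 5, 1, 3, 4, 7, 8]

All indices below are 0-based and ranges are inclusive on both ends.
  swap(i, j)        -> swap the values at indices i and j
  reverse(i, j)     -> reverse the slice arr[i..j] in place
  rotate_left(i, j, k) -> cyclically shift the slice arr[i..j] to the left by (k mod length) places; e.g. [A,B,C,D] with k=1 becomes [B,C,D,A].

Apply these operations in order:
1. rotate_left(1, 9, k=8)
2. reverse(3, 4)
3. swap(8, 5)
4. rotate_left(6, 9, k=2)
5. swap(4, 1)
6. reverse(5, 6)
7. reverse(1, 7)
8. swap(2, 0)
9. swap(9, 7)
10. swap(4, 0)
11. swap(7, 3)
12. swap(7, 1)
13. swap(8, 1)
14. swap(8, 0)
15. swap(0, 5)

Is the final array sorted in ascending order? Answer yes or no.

After 1 (rotate_left(1, 9, k=8)): [2, 8, 6, 9, 0, 5, 1, 3, 4, 7]
After 2 (reverse(3, 4)): [2, 8, 6, 0, 9, 5, 1, 3, 4, 7]
After 3 (swap(8, 5)): [2, 8, 6, 0, 9, 4, 1, 3, 5, 7]
After 4 (rotate_left(6, 9, k=2)): [2, 8, 6, 0, 9, 4, 5, 7, 1, 3]
After 5 (swap(4, 1)): [2, 9, 6, 0, 8, 4, 5, 7, 1, 3]
After 6 (reverse(5, 6)): [2, 9, 6, 0, 8, 5, 4, 7, 1, 3]
After 7 (reverse(1, 7)): [2, 7, 4, 5, 8, 0, 6, 9, 1, 3]
After 8 (swap(2, 0)): [4, 7, 2, 5, 8, 0, 6, 9, 1, 3]
After 9 (swap(9, 7)): [4, 7, 2, 5, 8, 0, 6, 3, 1, 9]
After 10 (swap(4, 0)): [8, 7, 2, 5, 4, 0, 6, 3, 1, 9]
After 11 (swap(7, 3)): [8, 7, 2, 3, 4, 0, 6, 5, 1, 9]
After 12 (swap(7, 1)): [8, 5, 2, 3, 4, 0, 6, 7, 1, 9]
After 13 (swap(8, 1)): [8, 1, 2, 3, 4, 0, 6, 7, 5, 9]
After 14 (swap(8, 0)): [5, 1, 2, 3, 4, 0, 6, 7, 8, 9]
After 15 (swap(0, 5)): [0, 1, 2, 3, 4, 5, 6, 7, 8, 9]

Answer: yes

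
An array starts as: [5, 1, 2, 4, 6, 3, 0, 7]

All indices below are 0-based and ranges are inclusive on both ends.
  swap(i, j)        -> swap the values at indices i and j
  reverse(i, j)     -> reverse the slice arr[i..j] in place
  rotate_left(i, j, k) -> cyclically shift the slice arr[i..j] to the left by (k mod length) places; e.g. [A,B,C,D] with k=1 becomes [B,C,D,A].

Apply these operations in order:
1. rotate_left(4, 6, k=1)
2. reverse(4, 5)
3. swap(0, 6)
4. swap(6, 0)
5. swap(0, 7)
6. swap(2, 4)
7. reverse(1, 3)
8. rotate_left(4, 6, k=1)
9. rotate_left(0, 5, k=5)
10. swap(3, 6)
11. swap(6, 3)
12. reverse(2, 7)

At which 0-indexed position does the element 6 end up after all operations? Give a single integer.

After 1 (rotate_left(4, 6, k=1)): [5, 1, 2, 4, 3, 0, 6, 7]
After 2 (reverse(4, 5)): [5, 1, 2, 4, 0, 3, 6, 7]
After 3 (swap(0, 6)): [6, 1, 2, 4, 0, 3, 5, 7]
After 4 (swap(6, 0)): [5, 1, 2, 4, 0, 3, 6, 7]
After 5 (swap(0, 7)): [7, 1, 2, 4, 0, 3, 6, 5]
After 6 (swap(2, 4)): [7, 1, 0, 4, 2, 3, 6, 5]
After 7 (reverse(1, 3)): [7, 4, 0, 1, 2, 3, 6, 5]
After 8 (rotate_left(4, 6, k=1)): [7, 4, 0, 1, 3, 6, 2, 5]
After 9 (rotate_left(0, 5, k=5)): [6, 7, 4, 0, 1, 3, 2, 5]
After 10 (swap(3, 6)): [6, 7, 4, 2, 1, 3, 0, 5]
After 11 (swap(6, 3)): [6, 7, 4, 0, 1, 3, 2, 5]
After 12 (reverse(2, 7)): [6, 7, 5, 2, 3, 1, 0, 4]

Answer: 0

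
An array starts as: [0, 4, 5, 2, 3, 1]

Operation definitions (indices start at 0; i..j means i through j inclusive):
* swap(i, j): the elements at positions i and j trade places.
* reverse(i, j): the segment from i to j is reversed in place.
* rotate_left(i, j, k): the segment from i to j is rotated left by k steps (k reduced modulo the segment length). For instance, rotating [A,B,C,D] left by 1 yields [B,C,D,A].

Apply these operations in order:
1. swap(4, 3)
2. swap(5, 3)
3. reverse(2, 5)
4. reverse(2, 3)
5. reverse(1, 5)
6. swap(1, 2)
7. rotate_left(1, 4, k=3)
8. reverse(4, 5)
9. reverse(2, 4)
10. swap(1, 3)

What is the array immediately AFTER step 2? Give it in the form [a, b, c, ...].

After 1 (swap(4, 3)): [0, 4, 5, 3, 2, 1]
After 2 (swap(5, 3)): [0, 4, 5, 1, 2, 3]

Answer: [0, 4, 5, 1, 2, 3]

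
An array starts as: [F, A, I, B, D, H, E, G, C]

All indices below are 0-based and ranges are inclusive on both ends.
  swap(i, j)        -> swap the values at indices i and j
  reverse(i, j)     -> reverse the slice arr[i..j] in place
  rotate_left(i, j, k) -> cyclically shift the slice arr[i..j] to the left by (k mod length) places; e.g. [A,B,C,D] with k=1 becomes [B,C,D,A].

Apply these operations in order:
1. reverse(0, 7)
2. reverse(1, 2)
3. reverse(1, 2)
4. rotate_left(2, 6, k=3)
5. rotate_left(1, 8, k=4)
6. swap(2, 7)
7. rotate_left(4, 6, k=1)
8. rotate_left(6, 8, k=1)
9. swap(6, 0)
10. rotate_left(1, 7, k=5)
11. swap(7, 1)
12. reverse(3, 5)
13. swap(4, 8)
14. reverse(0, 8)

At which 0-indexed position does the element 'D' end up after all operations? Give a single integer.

Answer: 3

Derivation:
After 1 (reverse(0, 7)): [G, E, H, D, B, I, A, F, C]
After 2 (reverse(1, 2)): [G, H, E, D, B, I, A, F, C]
After 3 (reverse(1, 2)): [G, E, H, D, B, I, A, F, C]
After 4 (rotate_left(2, 6, k=3)): [G, E, I, A, H, D, B, F, C]
After 5 (rotate_left(1, 8, k=4)): [G, D, B, F, C, E, I, A, H]
After 6 (swap(2, 7)): [G, D, A, F, C, E, I, B, H]
After 7 (rotate_left(4, 6, k=1)): [G, D, A, F, E, I, C, B, H]
After 8 (rotate_left(6, 8, k=1)): [G, D, A, F, E, I, B, H, C]
After 9 (swap(6, 0)): [B, D, A, F, E, I, G, H, C]
After 10 (rotate_left(1, 7, k=5)): [B, G, H, D, A, F, E, I, C]
After 11 (swap(7, 1)): [B, I, H, D, A, F, E, G, C]
After 12 (reverse(3, 5)): [B, I, H, F, A, D, E, G, C]
After 13 (swap(4, 8)): [B, I, H, F, C, D, E, G, A]
After 14 (reverse(0, 8)): [A, G, E, D, C, F, H, I, B]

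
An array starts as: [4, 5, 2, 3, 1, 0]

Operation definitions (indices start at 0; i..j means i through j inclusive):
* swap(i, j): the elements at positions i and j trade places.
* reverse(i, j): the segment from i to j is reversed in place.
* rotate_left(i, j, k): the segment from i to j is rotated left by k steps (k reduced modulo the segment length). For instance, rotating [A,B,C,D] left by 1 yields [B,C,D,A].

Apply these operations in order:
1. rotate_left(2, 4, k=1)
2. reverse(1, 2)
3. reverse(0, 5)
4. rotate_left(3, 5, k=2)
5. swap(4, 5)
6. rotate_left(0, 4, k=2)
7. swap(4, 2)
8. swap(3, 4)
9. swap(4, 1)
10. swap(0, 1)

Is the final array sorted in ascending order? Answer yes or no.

After 1 (rotate_left(2, 4, k=1)): [4, 5, 3, 1, 2, 0]
After 2 (reverse(1, 2)): [4, 3, 5, 1, 2, 0]
After 3 (reverse(0, 5)): [0, 2, 1, 5, 3, 4]
After 4 (rotate_left(3, 5, k=2)): [0, 2, 1, 4, 5, 3]
After 5 (swap(4, 5)): [0, 2, 1, 4, 3, 5]
After 6 (rotate_left(0, 4, k=2)): [1, 4, 3, 0, 2, 5]
After 7 (swap(4, 2)): [1, 4, 2, 0, 3, 5]
After 8 (swap(3, 4)): [1, 4, 2, 3, 0, 5]
After 9 (swap(4, 1)): [1, 0, 2, 3, 4, 5]
After 10 (swap(0, 1)): [0, 1, 2, 3, 4, 5]

Answer: yes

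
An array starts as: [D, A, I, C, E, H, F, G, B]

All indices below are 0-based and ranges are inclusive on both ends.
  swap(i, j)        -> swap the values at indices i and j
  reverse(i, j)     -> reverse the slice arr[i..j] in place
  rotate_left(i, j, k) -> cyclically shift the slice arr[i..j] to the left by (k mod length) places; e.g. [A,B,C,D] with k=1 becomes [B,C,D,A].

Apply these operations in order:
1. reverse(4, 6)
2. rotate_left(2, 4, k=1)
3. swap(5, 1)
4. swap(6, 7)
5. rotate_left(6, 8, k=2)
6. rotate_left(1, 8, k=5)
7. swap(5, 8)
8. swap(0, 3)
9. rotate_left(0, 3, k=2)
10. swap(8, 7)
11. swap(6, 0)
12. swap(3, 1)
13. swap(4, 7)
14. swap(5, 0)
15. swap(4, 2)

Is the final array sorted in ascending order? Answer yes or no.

After 1 (reverse(4, 6)): [D, A, I, C, F, H, E, G, B]
After 2 (rotate_left(2, 4, k=1)): [D, A, C, F, I, H, E, G, B]
After 3 (swap(5, 1)): [D, H, C, F, I, A, E, G, B]
After 4 (swap(6, 7)): [D, H, C, F, I, A, G, E, B]
After 5 (rotate_left(6, 8, k=2)): [D, H, C, F, I, A, B, G, E]
After 6 (rotate_left(1, 8, k=5)): [D, B, G, E, H, C, F, I, A]
After 7 (swap(5, 8)): [D, B, G, E, H, A, F, I, C]
After 8 (swap(0, 3)): [E, B, G, D, H, A, F, I, C]
After 9 (rotate_left(0, 3, k=2)): [G, D, E, B, H, A, F, I, C]
After 10 (swap(8, 7)): [G, D, E, B, H, A, F, C, I]
After 11 (swap(6, 0)): [F, D, E, B, H, A, G, C, I]
After 12 (swap(3, 1)): [F, B, E, D, H, A, G, C, I]
After 13 (swap(4, 7)): [F, B, E, D, C, A, G, H, I]
After 14 (swap(5, 0)): [A, B, E, D, C, F, G, H, I]
After 15 (swap(4, 2)): [A, B, C, D, E, F, G, H, I]

Answer: yes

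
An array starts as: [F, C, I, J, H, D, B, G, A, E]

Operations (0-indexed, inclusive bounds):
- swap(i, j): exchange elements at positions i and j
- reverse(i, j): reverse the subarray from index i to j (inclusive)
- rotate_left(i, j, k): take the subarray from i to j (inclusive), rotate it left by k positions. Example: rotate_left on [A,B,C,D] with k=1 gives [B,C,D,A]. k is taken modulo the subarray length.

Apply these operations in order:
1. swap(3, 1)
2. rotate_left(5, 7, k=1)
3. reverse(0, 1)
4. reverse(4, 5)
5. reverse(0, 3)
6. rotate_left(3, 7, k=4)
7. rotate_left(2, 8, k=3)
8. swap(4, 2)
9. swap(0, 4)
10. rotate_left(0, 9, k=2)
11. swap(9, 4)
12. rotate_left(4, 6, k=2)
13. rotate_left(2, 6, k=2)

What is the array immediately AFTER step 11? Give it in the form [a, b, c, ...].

After 1 (swap(3, 1)): [F, J, I, C, H, D, B, G, A, E]
After 2 (rotate_left(5, 7, k=1)): [F, J, I, C, H, B, G, D, A, E]
After 3 (reverse(0, 1)): [J, F, I, C, H, B, G, D, A, E]
After 4 (reverse(4, 5)): [J, F, I, C, B, H, G, D, A, E]
After 5 (reverse(0, 3)): [C, I, F, J, B, H, G, D, A, E]
After 6 (rotate_left(3, 7, k=4)): [C, I, F, D, J, B, H, G, A, E]
After 7 (rotate_left(2, 8, k=3)): [C, I, B, H, G, A, F, D, J, E]
After 8 (swap(4, 2)): [C, I, G, H, B, A, F, D, J, E]
After 9 (swap(0, 4)): [B, I, G, H, C, A, F, D, J, E]
After 10 (rotate_left(0, 9, k=2)): [G, H, C, A, F, D, J, E, B, I]
After 11 (swap(9, 4)): [G, H, C, A, I, D, J, E, B, F]

Answer: [G, H, C, A, I, D, J, E, B, F]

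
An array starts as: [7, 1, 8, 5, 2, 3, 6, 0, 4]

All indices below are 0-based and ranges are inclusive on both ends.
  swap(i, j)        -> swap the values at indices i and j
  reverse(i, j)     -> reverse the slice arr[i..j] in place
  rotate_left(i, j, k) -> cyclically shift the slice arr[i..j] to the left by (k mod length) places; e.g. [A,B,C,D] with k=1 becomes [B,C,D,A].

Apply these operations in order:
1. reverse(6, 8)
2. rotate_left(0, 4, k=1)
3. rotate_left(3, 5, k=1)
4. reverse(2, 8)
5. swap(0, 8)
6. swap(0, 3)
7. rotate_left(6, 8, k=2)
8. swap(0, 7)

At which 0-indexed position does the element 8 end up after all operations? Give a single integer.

After 1 (reverse(6, 8)): [7, 1, 8, 5, 2, 3, 4, 0, 6]
After 2 (rotate_left(0, 4, k=1)): [1, 8, 5, 2, 7, 3, 4, 0, 6]
After 3 (rotate_left(3, 5, k=1)): [1, 8, 5, 7, 3, 2, 4, 0, 6]
After 4 (reverse(2, 8)): [1, 8, 6, 0, 4, 2, 3, 7, 5]
After 5 (swap(0, 8)): [5, 8, 6, 0, 4, 2, 3, 7, 1]
After 6 (swap(0, 3)): [0, 8, 6, 5, 4, 2, 3, 7, 1]
After 7 (rotate_left(6, 8, k=2)): [0, 8, 6, 5, 4, 2, 1, 3, 7]
After 8 (swap(0, 7)): [3, 8, 6, 5, 4, 2, 1, 0, 7]

Answer: 1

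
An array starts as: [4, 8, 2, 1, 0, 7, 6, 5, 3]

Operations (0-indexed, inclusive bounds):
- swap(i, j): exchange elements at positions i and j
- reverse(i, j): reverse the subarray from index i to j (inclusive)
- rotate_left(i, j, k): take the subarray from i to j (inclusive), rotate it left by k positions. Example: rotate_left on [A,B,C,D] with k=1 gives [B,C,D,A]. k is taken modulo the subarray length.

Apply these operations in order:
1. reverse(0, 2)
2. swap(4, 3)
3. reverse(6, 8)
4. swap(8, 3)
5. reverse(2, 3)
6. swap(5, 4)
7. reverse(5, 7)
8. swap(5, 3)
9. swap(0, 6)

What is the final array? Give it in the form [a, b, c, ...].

After 1 (reverse(0, 2)): [2, 8, 4, 1, 0, 7, 6, 5, 3]
After 2 (swap(4, 3)): [2, 8, 4, 0, 1, 7, 6, 5, 3]
After 3 (reverse(6, 8)): [2, 8, 4, 0, 1, 7, 3, 5, 6]
After 4 (swap(8, 3)): [2, 8, 4, 6, 1, 7, 3, 5, 0]
After 5 (reverse(2, 3)): [2, 8, 6, 4, 1, 7, 3, 5, 0]
After 6 (swap(5, 4)): [2, 8, 6, 4, 7, 1, 3, 5, 0]
After 7 (reverse(5, 7)): [2, 8, 6, 4, 7, 5, 3, 1, 0]
After 8 (swap(5, 3)): [2, 8, 6, 5, 7, 4, 3, 1, 0]
After 9 (swap(0, 6)): [3, 8, 6, 5, 7, 4, 2, 1, 0]

Answer: [3, 8, 6, 5, 7, 4, 2, 1, 0]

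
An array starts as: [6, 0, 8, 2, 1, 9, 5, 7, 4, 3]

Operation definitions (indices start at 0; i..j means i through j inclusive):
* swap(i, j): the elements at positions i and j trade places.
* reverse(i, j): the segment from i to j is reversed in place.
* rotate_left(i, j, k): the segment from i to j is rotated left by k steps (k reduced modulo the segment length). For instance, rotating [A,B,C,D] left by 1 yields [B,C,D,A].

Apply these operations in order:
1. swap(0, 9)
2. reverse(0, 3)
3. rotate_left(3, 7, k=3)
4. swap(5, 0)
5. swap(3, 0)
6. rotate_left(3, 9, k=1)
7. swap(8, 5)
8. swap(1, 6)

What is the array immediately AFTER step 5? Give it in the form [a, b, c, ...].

Answer: [5, 8, 0, 3, 7, 2, 1, 9, 4, 6]

Derivation:
After 1 (swap(0, 9)): [3, 0, 8, 2, 1, 9, 5, 7, 4, 6]
After 2 (reverse(0, 3)): [2, 8, 0, 3, 1, 9, 5, 7, 4, 6]
After 3 (rotate_left(3, 7, k=3)): [2, 8, 0, 5, 7, 3, 1, 9, 4, 6]
After 4 (swap(5, 0)): [3, 8, 0, 5, 7, 2, 1, 9, 4, 6]
After 5 (swap(3, 0)): [5, 8, 0, 3, 7, 2, 1, 9, 4, 6]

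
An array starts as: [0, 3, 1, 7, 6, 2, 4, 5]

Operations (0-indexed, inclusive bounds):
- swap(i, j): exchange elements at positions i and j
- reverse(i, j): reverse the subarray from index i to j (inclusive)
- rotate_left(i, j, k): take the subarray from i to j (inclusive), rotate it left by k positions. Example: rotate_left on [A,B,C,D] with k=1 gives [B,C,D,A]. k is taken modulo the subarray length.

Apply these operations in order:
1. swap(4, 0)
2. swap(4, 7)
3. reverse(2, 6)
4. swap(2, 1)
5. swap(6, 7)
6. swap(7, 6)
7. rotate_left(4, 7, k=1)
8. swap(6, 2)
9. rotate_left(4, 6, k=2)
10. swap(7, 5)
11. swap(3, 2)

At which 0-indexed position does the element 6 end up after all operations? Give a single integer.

Answer: 0

Derivation:
After 1 (swap(4, 0)): [6, 3, 1, 7, 0, 2, 4, 5]
After 2 (swap(4, 7)): [6, 3, 1, 7, 5, 2, 4, 0]
After 3 (reverse(2, 6)): [6, 3, 4, 2, 5, 7, 1, 0]
After 4 (swap(2, 1)): [6, 4, 3, 2, 5, 7, 1, 0]
After 5 (swap(6, 7)): [6, 4, 3, 2, 5, 7, 0, 1]
After 6 (swap(7, 6)): [6, 4, 3, 2, 5, 7, 1, 0]
After 7 (rotate_left(4, 7, k=1)): [6, 4, 3, 2, 7, 1, 0, 5]
After 8 (swap(6, 2)): [6, 4, 0, 2, 7, 1, 3, 5]
After 9 (rotate_left(4, 6, k=2)): [6, 4, 0, 2, 3, 7, 1, 5]
After 10 (swap(7, 5)): [6, 4, 0, 2, 3, 5, 1, 7]
After 11 (swap(3, 2)): [6, 4, 2, 0, 3, 5, 1, 7]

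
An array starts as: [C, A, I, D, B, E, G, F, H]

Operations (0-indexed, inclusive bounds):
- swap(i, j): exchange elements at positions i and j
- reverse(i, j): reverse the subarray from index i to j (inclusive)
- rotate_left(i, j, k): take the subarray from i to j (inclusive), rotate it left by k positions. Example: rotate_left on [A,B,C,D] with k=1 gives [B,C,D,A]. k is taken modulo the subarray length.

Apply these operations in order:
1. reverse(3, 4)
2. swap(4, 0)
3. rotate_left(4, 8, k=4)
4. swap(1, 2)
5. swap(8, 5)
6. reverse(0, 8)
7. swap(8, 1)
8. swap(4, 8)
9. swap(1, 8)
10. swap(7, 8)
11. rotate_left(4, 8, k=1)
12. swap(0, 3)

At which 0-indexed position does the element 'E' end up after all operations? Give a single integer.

Answer: 2

Derivation:
After 1 (reverse(3, 4)): [C, A, I, B, D, E, G, F, H]
After 2 (swap(4, 0)): [D, A, I, B, C, E, G, F, H]
After 3 (rotate_left(4, 8, k=4)): [D, A, I, B, H, C, E, G, F]
After 4 (swap(1, 2)): [D, I, A, B, H, C, E, G, F]
After 5 (swap(8, 5)): [D, I, A, B, H, F, E, G, C]
After 6 (reverse(0, 8)): [C, G, E, F, H, B, A, I, D]
After 7 (swap(8, 1)): [C, D, E, F, H, B, A, I, G]
After 8 (swap(4, 8)): [C, D, E, F, G, B, A, I, H]
After 9 (swap(1, 8)): [C, H, E, F, G, B, A, I, D]
After 10 (swap(7, 8)): [C, H, E, F, G, B, A, D, I]
After 11 (rotate_left(4, 8, k=1)): [C, H, E, F, B, A, D, I, G]
After 12 (swap(0, 3)): [F, H, E, C, B, A, D, I, G]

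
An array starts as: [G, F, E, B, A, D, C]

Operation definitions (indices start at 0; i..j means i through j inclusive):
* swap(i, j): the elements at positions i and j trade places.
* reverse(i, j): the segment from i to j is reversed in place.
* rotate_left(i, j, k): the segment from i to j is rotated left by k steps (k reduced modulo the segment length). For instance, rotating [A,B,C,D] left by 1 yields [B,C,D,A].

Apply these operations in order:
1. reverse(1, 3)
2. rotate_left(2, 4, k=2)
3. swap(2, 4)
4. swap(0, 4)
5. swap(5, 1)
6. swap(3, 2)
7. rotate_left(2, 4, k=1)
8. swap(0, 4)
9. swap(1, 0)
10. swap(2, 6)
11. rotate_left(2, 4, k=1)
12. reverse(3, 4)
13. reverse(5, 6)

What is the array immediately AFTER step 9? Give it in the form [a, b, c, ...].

After 1 (reverse(1, 3)): [G, B, E, F, A, D, C]
After 2 (rotate_left(2, 4, k=2)): [G, B, A, E, F, D, C]
After 3 (swap(2, 4)): [G, B, F, E, A, D, C]
After 4 (swap(0, 4)): [A, B, F, E, G, D, C]
After 5 (swap(5, 1)): [A, D, F, E, G, B, C]
After 6 (swap(3, 2)): [A, D, E, F, G, B, C]
After 7 (rotate_left(2, 4, k=1)): [A, D, F, G, E, B, C]
After 8 (swap(0, 4)): [E, D, F, G, A, B, C]
After 9 (swap(1, 0)): [D, E, F, G, A, B, C]

Answer: [D, E, F, G, A, B, C]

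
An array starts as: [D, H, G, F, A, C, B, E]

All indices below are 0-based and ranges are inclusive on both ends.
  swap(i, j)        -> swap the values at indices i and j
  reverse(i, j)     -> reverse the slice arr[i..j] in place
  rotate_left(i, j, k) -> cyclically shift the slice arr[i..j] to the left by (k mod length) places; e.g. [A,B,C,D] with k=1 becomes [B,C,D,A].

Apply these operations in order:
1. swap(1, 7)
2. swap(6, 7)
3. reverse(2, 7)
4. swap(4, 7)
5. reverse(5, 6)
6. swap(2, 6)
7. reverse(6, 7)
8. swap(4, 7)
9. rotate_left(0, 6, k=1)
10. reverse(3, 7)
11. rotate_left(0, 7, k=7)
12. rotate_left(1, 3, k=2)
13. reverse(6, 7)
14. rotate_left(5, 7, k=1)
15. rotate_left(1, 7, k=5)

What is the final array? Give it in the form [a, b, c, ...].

Answer: [B, C, D, H, E, A, G, F]

Derivation:
After 1 (swap(1, 7)): [D, E, G, F, A, C, B, H]
After 2 (swap(6, 7)): [D, E, G, F, A, C, H, B]
After 3 (reverse(2, 7)): [D, E, B, H, C, A, F, G]
After 4 (swap(4, 7)): [D, E, B, H, G, A, F, C]
After 5 (reverse(5, 6)): [D, E, B, H, G, F, A, C]
After 6 (swap(2, 6)): [D, E, A, H, G, F, B, C]
After 7 (reverse(6, 7)): [D, E, A, H, G, F, C, B]
After 8 (swap(4, 7)): [D, E, A, H, B, F, C, G]
After 9 (rotate_left(0, 6, k=1)): [E, A, H, B, F, C, D, G]
After 10 (reverse(3, 7)): [E, A, H, G, D, C, F, B]
After 11 (rotate_left(0, 7, k=7)): [B, E, A, H, G, D, C, F]
After 12 (rotate_left(1, 3, k=2)): [B, H, E, A, G, D, C, F]
After 13 (reverse(6, 7)): [B, H, E, A, G, D, F, C]
After 14 (rotate_left(5, 7, k=1)): [B, H, E, A, G, F, C, D]
After 15 (rotate_left(1, 7, k=5)): [B, C, D, H, E, A, G, F]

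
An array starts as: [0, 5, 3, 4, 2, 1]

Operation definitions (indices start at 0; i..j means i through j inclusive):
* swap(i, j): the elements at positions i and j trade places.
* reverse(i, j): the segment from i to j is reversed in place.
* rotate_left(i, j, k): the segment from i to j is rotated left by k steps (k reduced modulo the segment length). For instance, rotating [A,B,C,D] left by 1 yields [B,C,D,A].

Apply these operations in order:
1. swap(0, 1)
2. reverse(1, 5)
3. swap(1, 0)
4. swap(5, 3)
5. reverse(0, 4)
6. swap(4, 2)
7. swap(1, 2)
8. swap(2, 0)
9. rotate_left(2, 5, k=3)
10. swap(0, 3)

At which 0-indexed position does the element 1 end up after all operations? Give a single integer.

After 1 (swap(0, 1)): [5, 0, 3, 4, 2, 1]
After 2 (reverse(1, 5)): [5, 1, 2, 4, 3, 0]
After 3 (swap(1, 0)): [1, 5, 2, 4, 3, 0]
After 4 (swap(5, 3)): [1, 5, 2, 0, 3, 4]
After 5 (reverse(0, 4)): [3, 0, 2, 5, 1, 4]
After 6 (swap(4, 2)): [3, 0, 1, 5, 2, 4]
After 7 (swap(1, 2)): [3, 1, 0, 5, 2, 4]
After 8 (swap(2, 0)): [0, 1, 3, 5, 2, 4]
After 9 (rotate_left(2, 5, k=3)): [0, 1, 4, 3, 5, 2]
After 10 (swap(0, 3)): [3, 1, 4, 0, 5, 2]

Answer: 1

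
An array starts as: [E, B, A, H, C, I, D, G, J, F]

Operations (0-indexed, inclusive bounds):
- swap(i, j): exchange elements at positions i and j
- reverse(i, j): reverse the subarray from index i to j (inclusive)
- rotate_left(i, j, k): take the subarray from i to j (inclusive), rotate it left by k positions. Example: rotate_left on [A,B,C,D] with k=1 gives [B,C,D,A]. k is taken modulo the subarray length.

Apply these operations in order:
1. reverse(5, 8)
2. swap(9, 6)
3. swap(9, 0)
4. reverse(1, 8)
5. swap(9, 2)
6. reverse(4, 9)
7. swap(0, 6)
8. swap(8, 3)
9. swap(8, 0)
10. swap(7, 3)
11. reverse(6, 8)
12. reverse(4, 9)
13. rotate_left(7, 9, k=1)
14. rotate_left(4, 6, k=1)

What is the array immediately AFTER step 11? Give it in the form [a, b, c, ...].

After 1 (reverse(5, 8)): [E, B, A, H, C, J, G, D, I, F]
After 2 (swap(9, 6)): [E, B, A, H, C, J, F, D, I, G]
After 3 (swap(9, 0)): [G, B, A, H, C, J, F, D, I, E]
After 4 (reverse(1, 8)): [G, I, D, F, J, C, H, A, B, E]
After 5 (swap(9, 2)): [G, I, E, F, J, C, H, A, B, D]
After 6 (reverse(4, 9)): [G, I, E, F, D, B, A, H, C, J]
After 7 (swap(0, 6)): [A, I, E, F, D, B, G, H, C, J]
After 8 (swap(8, 3)): [A, I, E, C, D, B, G, H, F, J]
After 9 (swap(8, 0)): [F, I, E, C, D, B, G, H, A, J]
After 10 (swap(7, 3)): [F, I, E, H, D, B, G, C, A, J]
After 11 (reverse(6, 8)): [F, I, E, H, D, B, A, C, G, J]

Answer: [F, I, E, H, D, B, A, C, G, J]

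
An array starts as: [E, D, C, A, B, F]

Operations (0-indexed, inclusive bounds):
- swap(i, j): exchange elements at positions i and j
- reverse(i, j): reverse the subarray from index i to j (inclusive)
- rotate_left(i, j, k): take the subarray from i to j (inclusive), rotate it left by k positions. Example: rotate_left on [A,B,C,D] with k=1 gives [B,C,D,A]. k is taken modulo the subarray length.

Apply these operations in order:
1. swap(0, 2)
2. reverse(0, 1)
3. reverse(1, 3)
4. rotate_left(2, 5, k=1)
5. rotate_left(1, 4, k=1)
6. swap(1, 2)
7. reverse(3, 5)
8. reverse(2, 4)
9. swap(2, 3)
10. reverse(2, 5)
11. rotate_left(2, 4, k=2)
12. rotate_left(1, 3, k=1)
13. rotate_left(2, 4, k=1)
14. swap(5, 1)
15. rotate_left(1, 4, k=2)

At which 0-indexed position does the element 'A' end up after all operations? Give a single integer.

Answer: 5

Derivation:
After 1 (swap(0, 2)): [C, D, E, A, B, F]
After 2 (reverse(0, 1)): [D, C, E, A, B, F]
After 3 (reverse(1, 3)): [D, A, E, C, B, F]
After 4 (rotate_left(2, 5, k=1)): [D, A, C, B, F, E]
After 5 (rotate_left(1, 4, k=1)): [D, C, B, F, A, E]
After 6 (swap(1, 2)): [D, B, C, F, A, E]
After 7 (reverse(3, 5)): [D, B, C, E, A, F]
After 8 (reverse(2, 4)): [D, B, A, E, C, F]
After 9 (swap(2, 3)): [D, B, E, A, C, F]
After 10 (reverse(2, 5)): [D, B, F, C, A, E]
After 11 (rotate_left(2, 4, k=2)): [D, B, A, F, C, E]
After 12 (rotate_left(1, 3, k=1)): [D, A, F, B, C, E]
After 13 (rotate_left(2, 4, k=1)): [D, A, B, C, F, E]
After 14 (swap(5, 1)): [D, E, B, C, F, A]
After 15 (rotate_left(1, 4, k=2)): [D, C, F, E, B, A]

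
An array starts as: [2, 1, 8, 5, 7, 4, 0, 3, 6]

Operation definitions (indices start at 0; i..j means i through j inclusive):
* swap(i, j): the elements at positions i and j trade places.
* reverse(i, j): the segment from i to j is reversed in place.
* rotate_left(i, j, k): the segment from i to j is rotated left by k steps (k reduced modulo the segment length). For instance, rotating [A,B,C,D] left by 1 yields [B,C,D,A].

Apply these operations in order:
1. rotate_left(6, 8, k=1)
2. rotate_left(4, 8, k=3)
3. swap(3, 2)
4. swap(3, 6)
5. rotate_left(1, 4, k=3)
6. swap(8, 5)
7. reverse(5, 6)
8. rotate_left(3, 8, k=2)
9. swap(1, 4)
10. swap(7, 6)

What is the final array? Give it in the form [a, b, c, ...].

After 1 (rotate_left(6, 8, k=1)): [2, 1, 8, 5, 7, 4, 3, 6, 0]
After 2 (rotate_left(4, 8, k=3)): [2, 1, 8, 5, 6, 0, 7, 4, 3]
After 3 (swap(3, 2)): [2, 1, 5, 8, 6, 0, 7, 4, 3]
After 4 (swap(3, 6)): [2, 1, 5, 7, 6, 0, 8, 4, 3]
After 5 (rotate_left(1, 4, k=3)): [2, 6, 1, 5, 7, 0, 8, 4, 3]
After 6 (swap(8, 5)): [2, 6, 1, 5, 7, 3, 8, 4, 0]
After 7 (reverse(5, 6)): [2, 6, 1, 5, 7, 8, 3, 4, 0]
After 8 (rotate_left(3, 8, k=2)): [2, 6, 1, 8, 3, 4, 0, 5, 7]
After 9 (swap(1, 4)): [2, 3, 1, 8, 6, 4, 0, 5, 7]
After 10 (swap(7, 6)): [2, 3, 1, 8, 6, 4, 5, 0, 7]

Answer: [2, 3, 1, 8, 6, 4, 5, 0, 7]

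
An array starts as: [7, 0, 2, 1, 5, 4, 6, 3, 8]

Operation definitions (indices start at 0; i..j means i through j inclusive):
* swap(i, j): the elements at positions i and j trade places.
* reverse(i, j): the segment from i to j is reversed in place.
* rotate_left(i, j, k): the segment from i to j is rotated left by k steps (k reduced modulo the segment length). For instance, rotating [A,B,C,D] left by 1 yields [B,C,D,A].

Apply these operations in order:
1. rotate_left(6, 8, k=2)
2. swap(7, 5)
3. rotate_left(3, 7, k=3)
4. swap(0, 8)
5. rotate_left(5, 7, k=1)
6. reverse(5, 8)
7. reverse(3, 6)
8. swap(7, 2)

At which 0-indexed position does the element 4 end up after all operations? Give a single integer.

After 1 (rotate_left(6, 8, k=2)): [7, 0, 2, 1, 5, 4, 8, 6, 3]
After 2 (swap(7, 5)): [7, 0, 2, 1, 5, 6, 8, 4, 3]
After 3 (rotate_left(3, 7, k=3)): [7, 0, 2, 8, 4, 1, 5, 6, 3]
After 4 (swap(0, 8)): [3, 0, 2, 8, 4, 1, 5, 6, 7]
After 5 (rotate_left(5, 7, k=1)): [3, 0, 2, 8, 4, 5, 6, 1, 7]
After 6 (reverse(5, 8)): [3, 0, 2, 8, 4, 7, 1, 6, 5]
After 7 (reverse(3, 6)): [3, 0, 2, 1, 7, 4, 8, 6, 5]
After 8 (swap(7, 2)): [3, 0, 6, 1, 7, 4, 8, 2, 5]

Answer: 5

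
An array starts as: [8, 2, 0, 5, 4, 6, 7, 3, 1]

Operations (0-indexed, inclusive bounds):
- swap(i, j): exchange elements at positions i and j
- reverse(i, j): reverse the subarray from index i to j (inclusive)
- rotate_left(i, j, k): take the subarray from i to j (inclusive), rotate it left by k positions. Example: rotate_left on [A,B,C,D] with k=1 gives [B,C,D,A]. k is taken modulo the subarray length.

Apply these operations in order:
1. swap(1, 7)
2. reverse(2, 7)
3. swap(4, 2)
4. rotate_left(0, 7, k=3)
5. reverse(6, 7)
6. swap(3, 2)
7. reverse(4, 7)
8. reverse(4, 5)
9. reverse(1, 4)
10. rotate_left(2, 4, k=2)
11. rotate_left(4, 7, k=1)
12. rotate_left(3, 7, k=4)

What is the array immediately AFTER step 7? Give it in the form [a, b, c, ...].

After 1 (swap(1, 7)): [8, 3, 0, 5, 4, 6, 7, 2, 1]
After 2 (reverse(2, 7)): [8, 3, 2, 7, 6, 4, 5, 0, 1]
After 3 (swap(4, 2)): [8, 3, 6, 7, 2, 4, 5, 0, 1]
After 4 (rotate_left(0, 7, k=3)): [7, 2, 4, 5, 0, 8, 3, 6, 1]
After 5 (reverse(6, 7)): [7, 2, 4, 5, 0, 8, 6, 3, 1]
After 6 (swap(3, 2)): [7, 2, 5, 4, 0, 8, 6, 3, 1]
After 7 (reverse(4, 7)): [7, 2, 5, 4, 3, 6, 8, 0, 1]

Answer: [7, 2, 5, 4, 3, 6, 8, 0, 1]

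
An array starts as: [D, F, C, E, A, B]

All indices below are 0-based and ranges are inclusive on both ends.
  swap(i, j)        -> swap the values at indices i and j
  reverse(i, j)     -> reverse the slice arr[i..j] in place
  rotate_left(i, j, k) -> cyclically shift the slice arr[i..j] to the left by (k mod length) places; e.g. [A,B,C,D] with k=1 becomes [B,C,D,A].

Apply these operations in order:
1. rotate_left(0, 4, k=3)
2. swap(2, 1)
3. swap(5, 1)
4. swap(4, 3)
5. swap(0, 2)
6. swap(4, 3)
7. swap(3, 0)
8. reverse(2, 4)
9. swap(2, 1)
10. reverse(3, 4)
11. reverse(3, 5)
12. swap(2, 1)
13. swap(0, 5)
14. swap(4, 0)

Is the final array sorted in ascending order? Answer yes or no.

After 1 (rotate_left(0, 4, k=3)): [E, A, D, F, C, B]
After 2 (swap(2, 1)): [E, D, A, F, C, B]
After 3 (swap(5, 1)): [E, B, A, F, C, D]
After 4 (swap(4, 3)): [E, B, A, C, F, D]
After 5 (swap(0, 2)): [A, B, E, C, F, D]
After 6 (swap(4, 3)): [A, B, E, F, C, D]
After 7 (swap(3, 0)): [F, B, E, A, C, D]
After 8 (reverse(2, 4)): [F, B, C, A, E, D]
After 9 (swap(2, 1)): [F, C, B, A, E, D]
After 10 (reverse(3, 4)): [F, C, B, E, A, D]
After 11 (reverse(3, 5)): [F, C, B, D, A, E]
After 12 (swap(2, 1)): [F, B, C, D, A, E]
After 13 (swap(0, 5)): [E, B, C, D, A, F]
After 14 (swap(4, 0)): [A, B, C, D, E, F]

Answer: yes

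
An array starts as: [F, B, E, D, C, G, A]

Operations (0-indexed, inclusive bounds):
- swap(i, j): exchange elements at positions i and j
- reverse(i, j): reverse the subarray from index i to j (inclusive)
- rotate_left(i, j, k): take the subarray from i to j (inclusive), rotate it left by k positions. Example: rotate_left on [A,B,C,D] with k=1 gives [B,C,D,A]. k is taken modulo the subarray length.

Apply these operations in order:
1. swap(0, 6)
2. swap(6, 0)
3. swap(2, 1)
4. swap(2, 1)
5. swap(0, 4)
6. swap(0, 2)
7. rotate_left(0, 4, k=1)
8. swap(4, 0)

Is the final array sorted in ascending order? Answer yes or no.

After 1 (swap(0, 6)): [A, B, E, D, C, G, F]
After 2 (swap(6, 0)): [F, B, E, D, C, G, A]
After 3 (swap(2, 1)): [F, E, B, D, C, G, A]
After 4 (swap(2, 1)): [F, B, E, D, C, G, A]
After 5 (swap(0, 4)): [C, B, E, D, F, G, A]
After 6 (swap(0, 2)): [E, B, C, D, F, G, A]
After 7 (rotate_left(0, 4, k=1)): [B, C, D, F, E, G, A]
After 8 (swap(4, 0)): [E, C, D, F, B, G, A]

Answer: no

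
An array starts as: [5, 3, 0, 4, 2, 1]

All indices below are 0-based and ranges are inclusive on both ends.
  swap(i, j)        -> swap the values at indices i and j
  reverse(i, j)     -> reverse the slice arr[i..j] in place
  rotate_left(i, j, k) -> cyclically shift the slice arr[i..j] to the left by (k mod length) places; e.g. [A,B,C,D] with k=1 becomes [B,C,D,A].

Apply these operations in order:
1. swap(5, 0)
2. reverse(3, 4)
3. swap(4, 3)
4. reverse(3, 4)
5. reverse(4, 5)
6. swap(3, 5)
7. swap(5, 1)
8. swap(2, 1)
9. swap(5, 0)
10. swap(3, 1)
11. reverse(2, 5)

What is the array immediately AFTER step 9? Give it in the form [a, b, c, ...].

Answer: [3, 0, 2, 4, 5, 1]

Derivation:
After 1 (swap(5, 0)): [1, 3, 0, 4, 2, 5]
After 2 (reverse(3, 4)): [1, 3, 0, 2, 4, 5]
After 3 (swap(4, 3)): [1, 3, 0, 4, 2, 5]
After 4 (reverse(3, 4)): [1, 3, 0, 2, 4, 5]
After 5 (reverse(4, 5)): [1, 3, 0, 2, 5, 4]
After 6 (swap(3, 5)): [1, 3, 0, 4, 5, 2]
After 7 (swap(5, 1)): [1, 2, 0, 4, 5, 3]
After 8 (swap(2, 1)): [1, 0, 2, 4, 5, 3]
After 9 (swap(5, 0)): [3, 0, 2, 4, 5, 1]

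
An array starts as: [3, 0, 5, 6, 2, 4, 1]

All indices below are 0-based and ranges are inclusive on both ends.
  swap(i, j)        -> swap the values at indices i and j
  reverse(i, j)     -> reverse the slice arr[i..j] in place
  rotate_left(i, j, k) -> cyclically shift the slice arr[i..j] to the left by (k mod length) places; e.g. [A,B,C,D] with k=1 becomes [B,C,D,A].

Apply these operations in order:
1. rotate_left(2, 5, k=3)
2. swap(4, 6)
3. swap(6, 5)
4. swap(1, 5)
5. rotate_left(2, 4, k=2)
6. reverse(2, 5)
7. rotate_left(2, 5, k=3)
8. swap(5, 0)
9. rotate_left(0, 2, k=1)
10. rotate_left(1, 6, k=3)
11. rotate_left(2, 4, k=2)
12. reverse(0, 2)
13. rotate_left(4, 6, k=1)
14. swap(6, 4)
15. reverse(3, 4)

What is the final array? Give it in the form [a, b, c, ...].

After 1 (rotate_left(2, 5, k=3)): [3, 0, 4, 5, 6, 2, 1]
After 2 (swap(4, 6)): [3, 0, 4, 5, 1, 2, 6]
After 3 (swap(6, 5)): [3, 0, 4, 5, 1, 6, 2]
After 4 (swap(1, 5)): [3, 6, 4, 5, 1, 0, 2]
After 5 (rotate_left(2, 4, k=2)): [3, 6, 1, 4, 5, 0, 2]
After 6 (reverse(2, 5)): [3, 6, 0, 5, 4, 1, 2]
After 7 (rotate_left(2, 5, k=3)): [3, 6, 1, 0, 5, 4, 2]
After 8 (swap(5, 0)): [4, 6, 1, 0, 5, 3, 2]
After 9 (rotate_left(0, 2, k=1)): [6, 1, 4, 0, 5, 3, 2]
After 10 (rotate_left(1, 6, k=3)): [6, 5, 3, 2, 1, 4, 0]
After 11 (rotate_left(2, 4, k=2)): [6, 5, 1, 3, 2, 4, 0]
After 12 (reverse(0, 2)): [1, 5, 6, 3, 2, 4, 0]
After 13 (rotate_left(4, 6, k=1)): [1, 5, 6, 3, 4, 0, 2]
After 14 (swap(6, 4)): [1, 5, 6, 3, 2, 0, 4]
After 15 (reverse(3, 4)): [1, 5, 6, 2, 3, 0, 4]

Answer: [1, 5, 6, 2, 3, 0, 4]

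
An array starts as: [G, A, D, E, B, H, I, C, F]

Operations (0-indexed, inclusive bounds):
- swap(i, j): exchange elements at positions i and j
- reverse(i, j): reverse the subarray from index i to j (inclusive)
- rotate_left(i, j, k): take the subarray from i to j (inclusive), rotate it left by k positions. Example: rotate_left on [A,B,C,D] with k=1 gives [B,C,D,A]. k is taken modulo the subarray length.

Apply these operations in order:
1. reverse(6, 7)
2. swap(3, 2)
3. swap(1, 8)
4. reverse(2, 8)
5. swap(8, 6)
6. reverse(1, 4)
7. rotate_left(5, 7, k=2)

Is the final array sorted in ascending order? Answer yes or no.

Answer: no

Derivation:
After 1 (reverse(6, 7)): [G, A, D, E, B, H, C, I, F]
After 2 (swap(3, 2)): [G, A, E, D, B, H, C, I, F]
After 3 (swap(1, 8)): [G, F, E, D, B, H, C, I, A]
After 4 (reverse(2, 8)): [G, F, A, I, C, H, B, D, E]
After 5 (swap(8, 6)): [G, F, A, I, C, H, E, D, B]
After 6 (reverse(1, 4)): [G, C, I, A, F, H, E, D, B]
After 7 (rotate_left(5, 7, k=2)): [G, C, I, A, F, D, H, E, B]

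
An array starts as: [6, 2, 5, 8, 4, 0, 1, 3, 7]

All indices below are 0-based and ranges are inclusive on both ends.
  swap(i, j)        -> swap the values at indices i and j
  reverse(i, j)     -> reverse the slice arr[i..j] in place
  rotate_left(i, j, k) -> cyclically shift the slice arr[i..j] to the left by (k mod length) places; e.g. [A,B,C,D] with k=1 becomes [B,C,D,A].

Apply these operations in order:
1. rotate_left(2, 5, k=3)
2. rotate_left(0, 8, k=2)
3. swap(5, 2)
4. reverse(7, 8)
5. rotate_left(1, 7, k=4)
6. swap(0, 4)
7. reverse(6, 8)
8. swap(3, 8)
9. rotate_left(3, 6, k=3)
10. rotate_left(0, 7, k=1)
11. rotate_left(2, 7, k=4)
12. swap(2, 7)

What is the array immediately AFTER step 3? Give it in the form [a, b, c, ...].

After 1 (rotate_left(2, 5, k=3)): [6, 2, 0, 5, 8, 4, 1, 3, 7]
After 2 (rotate_left(0, 8, k=2)): [0, 5, 8, 4, 1, 3, 7, 6, 2]
After 3 (swap(5, 2)): [0, 5, 3, 4, 1, 8, 7, 6, 2]

Answer: [0, 5, 3, 4, 1, 8, 7, 6, 2]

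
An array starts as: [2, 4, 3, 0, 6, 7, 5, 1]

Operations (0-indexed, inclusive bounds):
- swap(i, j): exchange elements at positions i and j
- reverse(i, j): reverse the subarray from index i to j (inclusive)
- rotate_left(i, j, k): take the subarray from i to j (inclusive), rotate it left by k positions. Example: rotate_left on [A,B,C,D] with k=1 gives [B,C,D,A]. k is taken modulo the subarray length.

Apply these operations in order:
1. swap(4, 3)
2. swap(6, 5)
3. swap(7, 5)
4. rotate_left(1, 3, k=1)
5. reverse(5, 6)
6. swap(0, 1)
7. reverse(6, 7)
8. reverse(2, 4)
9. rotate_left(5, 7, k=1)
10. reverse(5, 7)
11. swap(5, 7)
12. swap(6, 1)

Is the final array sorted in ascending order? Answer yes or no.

Answer: no

Derivation:
After 1 (swap(4, 3)): [2, 4, 3, 6, 0, 7, 5, 1]
After 2 (swap(6, 5)): [2, 4, 3, 6, 0, 5, 7, 1]
After 3 (swap(7, 5)): [2, 4, 3, 6, 0, 1, 7, 5]
After 4 (rotate_left(1, 3, k=1)): [2, 3, 6, 4, 0, 1, 7, 5]
After 5 (reverse(5, 6)): [2, 3, 6, 4, 0, 7, 1, 5]
After 6 (swap(0, 1)): [3, 2, 6, 4, 0, 7, 1, 5]
After 7 (reverse(6, 7)): [3, 2, 6, 4, 0, 7, 5, 1]
After 8 (reverse(2, 4)): [3, 2, 0, 4, 6, 7, 5, 1]
After 9 (rotate_left(5, 7, k=1)): [3, 2, 0, 4, 6, 5, 1, 7]
After 10 (reverse(5, 7)): [3, 2, 0, 4, 6, 7, 1, 5]
After 11 (swap(5, 7)): [3, 2, 0, 4, 6, 5, 1, 7]
After 12 (swap(6, 1)): [3, 1, 0, 4, 6, 5, 2, 7]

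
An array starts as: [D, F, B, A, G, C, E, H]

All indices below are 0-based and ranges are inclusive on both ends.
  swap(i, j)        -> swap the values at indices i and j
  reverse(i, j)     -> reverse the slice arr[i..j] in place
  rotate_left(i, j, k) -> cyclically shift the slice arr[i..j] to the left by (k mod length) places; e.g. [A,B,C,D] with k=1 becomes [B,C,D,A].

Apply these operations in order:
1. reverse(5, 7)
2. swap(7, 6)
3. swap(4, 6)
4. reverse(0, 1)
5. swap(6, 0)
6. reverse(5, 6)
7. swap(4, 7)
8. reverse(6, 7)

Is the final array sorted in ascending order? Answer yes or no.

After 1 (reverse(5, 7)): [D, F, B, A, G, H, E, C]
After 2 (swap(7, 6)): [D, F, B, A, G, H, C, E]
After 3 (swap(4, 6)): [D, F, B, A, C, H, G, E]
After 4 (reverse(0, 1)): [F, D, B, A, C, H, G, E]
After 5 (swap(6, 0)): [G, D, B, A, C, H, F, E]
After 6 (reverse(5, 6)): [G, D, B, A, C, F, H, E]
After 7 (swap(4, 7)): [G, D, B, A, E, F, H, C]
After 8 (reverse(6, 7)): [G, D, B, A, E, F, C, H]

Answer: no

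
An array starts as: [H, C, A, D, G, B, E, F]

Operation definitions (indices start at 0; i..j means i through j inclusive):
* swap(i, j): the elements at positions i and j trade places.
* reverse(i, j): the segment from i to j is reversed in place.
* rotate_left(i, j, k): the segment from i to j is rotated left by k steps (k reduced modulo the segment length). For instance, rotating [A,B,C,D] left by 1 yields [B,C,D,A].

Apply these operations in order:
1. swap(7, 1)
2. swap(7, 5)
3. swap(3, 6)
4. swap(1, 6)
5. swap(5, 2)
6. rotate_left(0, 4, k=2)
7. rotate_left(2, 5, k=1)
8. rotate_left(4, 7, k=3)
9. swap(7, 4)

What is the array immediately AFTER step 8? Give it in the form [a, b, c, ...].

Answer: [C, E, H, D, B, A, G, F]

Derivation:
After 1 (swap(7, 1)): [H, F, A, D, G, B, E, C]
After 2 (swap(7, 5)): [H, F, A, D, G, C, E, B]
After 3 (swap(3, 6)): [H, F, A, E, G, C, D, B]
After 4 (swap(1, 6)): [H, D, A, E, G, C, F, B]
After 5 (swap(5, 2)): [H, D, C, E, G, A, F, B]
After 6 (rotate_left(0, 4, k=2)): [C, E, G, H, D, A, F, B]
After 7 (rotate_left(2, 5, k=1)): [C, E, H, D, A, G, F, B]
After 8 (rotate_left(4, 7, k=3)): [C, E, H, D, B, A, G, F]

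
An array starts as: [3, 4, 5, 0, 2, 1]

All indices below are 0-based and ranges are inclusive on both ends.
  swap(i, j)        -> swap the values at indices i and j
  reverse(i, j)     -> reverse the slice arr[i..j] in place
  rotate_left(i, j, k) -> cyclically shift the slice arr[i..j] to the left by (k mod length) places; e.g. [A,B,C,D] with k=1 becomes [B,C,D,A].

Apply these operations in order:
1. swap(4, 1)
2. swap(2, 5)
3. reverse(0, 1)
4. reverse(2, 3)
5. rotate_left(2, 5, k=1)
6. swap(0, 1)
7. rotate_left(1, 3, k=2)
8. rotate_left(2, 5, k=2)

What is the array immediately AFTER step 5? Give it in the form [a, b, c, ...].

Answer: [2, 3, 1, 4, 5, 0]

Derivation:
After 1 (swap(4, 1)): [3, 2, 5, 0, 4, 1]
After 2 (swap(2, 5)): [3, 2, 1, 0, 4, 5]
After 3 (reverse(0, 1)): [2, 3, 1, 0, 4, 5]
After 4 (reverse(2, 3)): [2, 3, 0, 1, 4, 5]
After 5 (rotate_left(2, 5, k=1)): [2, 3, 1, 4, 5, 0]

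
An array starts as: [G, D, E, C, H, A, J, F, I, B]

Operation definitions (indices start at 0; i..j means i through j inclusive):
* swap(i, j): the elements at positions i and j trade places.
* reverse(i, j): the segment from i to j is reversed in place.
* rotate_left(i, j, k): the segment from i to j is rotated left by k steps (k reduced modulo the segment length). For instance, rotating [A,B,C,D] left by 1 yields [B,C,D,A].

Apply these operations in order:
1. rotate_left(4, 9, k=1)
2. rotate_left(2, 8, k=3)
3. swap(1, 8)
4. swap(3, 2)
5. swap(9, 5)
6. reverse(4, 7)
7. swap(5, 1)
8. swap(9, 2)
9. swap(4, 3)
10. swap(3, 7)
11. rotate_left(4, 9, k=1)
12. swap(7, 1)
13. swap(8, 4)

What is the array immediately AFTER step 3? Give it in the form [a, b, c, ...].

Answer: [G, A, J, F, I, B, E, C, D, H]

Derivation:
After 1 (rotate_left(4, 9, k=1)): [G, D, E, C, A, J, F, I, B, H]
After 2 (rotate_left(2, 8, k=3)): [G, D, J, F, I, B, E, C, A, H]
After 3 (swap(1, 8)): [G, A, J, F, I, B, E, C, D, H]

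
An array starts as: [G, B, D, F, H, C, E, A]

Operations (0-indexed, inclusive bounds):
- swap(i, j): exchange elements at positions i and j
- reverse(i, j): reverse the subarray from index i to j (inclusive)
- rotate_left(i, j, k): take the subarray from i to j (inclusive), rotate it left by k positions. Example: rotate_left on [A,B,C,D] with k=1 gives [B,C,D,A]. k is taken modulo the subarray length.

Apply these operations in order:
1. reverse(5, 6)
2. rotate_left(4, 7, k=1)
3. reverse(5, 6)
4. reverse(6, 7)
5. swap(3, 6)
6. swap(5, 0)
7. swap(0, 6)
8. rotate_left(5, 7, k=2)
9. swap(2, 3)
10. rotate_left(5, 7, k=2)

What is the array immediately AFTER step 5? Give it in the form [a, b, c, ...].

After 1 (reverse(5, 6)): [G, B, D, F, H, E, C, A]
After 2 (rotate_left(4, 7, k=1)): [G, B, D, F, E, C, A, H]
After 3 (reverse(5, 6)): [G, B, D, F, E, A, C, H]
After 4 (reverse(6, 7)): [G, B, D, F, E, A, H, C]
After 5 (swap(3, 6)): [G, B, D, H, E, A, F, C]

Answer: [G, B, D, H, E, A, F, C]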